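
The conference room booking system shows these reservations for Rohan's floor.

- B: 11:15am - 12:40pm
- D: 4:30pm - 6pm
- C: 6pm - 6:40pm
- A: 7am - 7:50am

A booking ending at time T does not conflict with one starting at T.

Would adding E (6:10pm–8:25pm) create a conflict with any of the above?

A: ends 7:50am at or before E starts 6:10pm → clear.
B: ends 12:40pm at or before E starts 6:10pm → clear.
D: ends 6pm at or before E starts 6:10pm → clear.
C: starts 6pm before E ends 8:25pm, and ends 6:40pm after E starts 6:10pm → overlap.
E overlaps C.

Yes — it overlaps C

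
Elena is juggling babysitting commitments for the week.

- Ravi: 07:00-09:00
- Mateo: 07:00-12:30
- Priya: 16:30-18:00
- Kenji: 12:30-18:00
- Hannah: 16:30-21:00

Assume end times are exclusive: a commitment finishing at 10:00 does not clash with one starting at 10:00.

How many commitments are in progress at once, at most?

Walk through starts and ends in time order (an end at T is processed before a start at T):
07:00 start Mateo → 1
07:00 start Ravi → 2
09:00 end Ravi → 1
12:30 end Mateo → 0
12:30 start Kenji → 1
16:30 start Hannah → 2
16:30 start Priya → 3
18:00 end Kenji → 2
18:00 end Priya → 1
21:00 end Hannah → 0
Peak is 3, at 16:30 (Hannah, Kenji, Priya).

3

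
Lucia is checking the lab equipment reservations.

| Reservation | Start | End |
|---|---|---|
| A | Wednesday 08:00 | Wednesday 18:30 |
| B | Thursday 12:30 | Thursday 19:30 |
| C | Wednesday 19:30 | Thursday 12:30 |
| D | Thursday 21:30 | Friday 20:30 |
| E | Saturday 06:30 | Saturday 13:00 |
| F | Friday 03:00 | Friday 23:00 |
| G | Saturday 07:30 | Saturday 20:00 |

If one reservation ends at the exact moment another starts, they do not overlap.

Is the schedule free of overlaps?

Sorted by start: A, C, B, D, F, E, G.
C starts after A ends, so A has no further overlaps.
B starts exactly when C ends (back-to-back, no overlap), so C has no further overlaps.
D starts after B ends, so B has no further overlaps.
F starts before D ends → D and F overlap.
That's a conflict, so the schedule is not conflict-free.

No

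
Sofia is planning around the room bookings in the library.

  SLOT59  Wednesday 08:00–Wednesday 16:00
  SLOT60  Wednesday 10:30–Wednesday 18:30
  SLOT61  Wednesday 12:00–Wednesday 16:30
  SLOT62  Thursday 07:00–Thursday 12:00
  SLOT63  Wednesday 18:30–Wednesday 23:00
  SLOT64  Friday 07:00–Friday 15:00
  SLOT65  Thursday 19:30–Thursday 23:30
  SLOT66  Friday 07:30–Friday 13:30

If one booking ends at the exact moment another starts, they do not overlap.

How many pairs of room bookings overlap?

Sorted by start: SLOT59, SLOT60, SLOT61, SLOT63, SLOT62, SLOT65, SLOT64, SLOT66.
SLOT60 starts before SLOT59 ends → SLOT59 and SLOT60 overlap.
SLOT61 starts before SLOT59 ends → SLOT59 and SLOT61 overlap.
SLOT63 starts after SLOT59 ends, so SLOT59 has no further overlaps.
SLOT61 starts before SLOT60 ends → SLOT60 and SLOT61 overlap.
SLOT63 starts exactly when SLOT60 ends (back-to-back, no overlap), so SLOT60 has no further overlaps.
SLOT63 starts after SLOT61 ends, so SLOT61 has no further overlaps.
SLOT62 starts after SLOT63 ends, so SLOT63 has no further overlaps.
SLOT65 starts after SLOT62 ends, so SLOT62 has no further overlaps.
SLOT64 starts after SLOT65 ends, so SLOT65 has no further overlaps.
SLOT66 starts before SLOT64 ends → SLOT64 and SLOT66 overlap.
Overlapping pairs: SLOT59 & SLOT60, SLOT59 & SLOT61, SLOT60 & SLOT61, SLOT64 & SLOT66 — 4 in total.

4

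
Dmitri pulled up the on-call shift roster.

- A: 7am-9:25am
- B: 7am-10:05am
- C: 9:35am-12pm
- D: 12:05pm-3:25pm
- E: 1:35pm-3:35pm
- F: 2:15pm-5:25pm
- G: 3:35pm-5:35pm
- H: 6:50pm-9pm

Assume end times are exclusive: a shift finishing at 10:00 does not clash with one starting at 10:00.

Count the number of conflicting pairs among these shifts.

Sorted by start: A, B, C, D, E, F, G, H.
B starts before A ends → A and B overlap.
C starts after A ends; A is clear from here.
C starts before B ends → B and C overlap.
D starts after B ends; B is clear from here.
D starts after C ends; C is clear from here.
E starts before D ends → D and E overlap.
F starts before D ends → D and F overlap.
G starts after D ends; D is clear from here.
F starts before E ends → E and F overlap.
G starts exactly when E ends (back-to-back, no overlap); E is clear from here.
G starts before F ends → F and G overlap.
H starts after F ends.
H starts after G ends.
Overlapping pairs: A & B, B & C, D & E, D & F, E & F, F & G — 6 in total.

6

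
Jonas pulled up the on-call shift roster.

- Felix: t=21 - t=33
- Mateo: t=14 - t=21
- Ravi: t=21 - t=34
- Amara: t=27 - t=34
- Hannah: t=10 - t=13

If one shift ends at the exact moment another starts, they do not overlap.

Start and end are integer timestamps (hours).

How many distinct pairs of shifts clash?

Sorted by start: Hannah, Mateo, Felix, Ravi, Amara.
Mateo starts after Hannah ends; Hannah is clear from here.
Felix starts exactly when Mateo ends (back-to-back, no overlap); Mateo is clear from here.
Ravi starts before Felix ends → Felix and Ravi overlap.
Amara starts before Felix ends → Felix and Amara overlap.
Amara starts before Ravi ends → Ravi and Amara overlap.
Overlapping pairs: Amara & Felix, Amara & Ravi, Felix & Ravi — 3 in total.

3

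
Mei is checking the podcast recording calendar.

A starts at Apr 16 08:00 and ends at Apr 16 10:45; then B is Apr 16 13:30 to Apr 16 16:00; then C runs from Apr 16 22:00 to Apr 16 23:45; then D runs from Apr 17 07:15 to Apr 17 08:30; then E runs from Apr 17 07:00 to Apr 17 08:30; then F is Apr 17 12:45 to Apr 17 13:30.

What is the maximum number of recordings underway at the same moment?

2

Sort all start/end points and keep a running count:
Apr 16 08:00 start A → 1
Apr 16 10:45 end A → 0
Apr 16 13:30 start B → 1
Apr 16 16:00 end B → 0
Apr 16 22:00 start C → 1
Apr 16 23:45 end C → 0
Apr 17 07:00 start E → 1
Apr 17 07:15 start D → 2
Apr 17 08:30 end D → 1
Apr 17 08:30 end E → 0
Apr 17 12:45 start F → 1
Apr 17 13:30 end F → 0
Peak is 2, at Apr 17 07:15 (D, E).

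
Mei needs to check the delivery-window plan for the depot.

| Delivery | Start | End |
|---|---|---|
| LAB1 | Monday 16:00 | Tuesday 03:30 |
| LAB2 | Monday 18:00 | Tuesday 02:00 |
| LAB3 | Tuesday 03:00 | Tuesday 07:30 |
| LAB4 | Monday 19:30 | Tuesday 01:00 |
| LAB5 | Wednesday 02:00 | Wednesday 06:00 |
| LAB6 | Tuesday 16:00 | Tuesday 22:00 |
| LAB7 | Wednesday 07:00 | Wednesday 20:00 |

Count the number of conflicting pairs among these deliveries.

4

Sorted by start: LAB1, LAB2, LAB4, LAB3, LAB6, LAB5, LAB7.
LAB2 starts before LAB1 ends → LAB1 and LAB2 overlap.
LAB4 starts before LAB1 ends → LAB1 and LAB4 overlap.
LAB3 starts before LAB1 ends → LAB1 and LAB3 overlap.
LAB6 starts after LAB1 ends — done with LAB1.
LAB4 starts before LAB2 ends → LAB2 and LAB4 overlap.
LAB3 starts after LAB2 ends — done with LAB2.
LAB3 starts after LAB4 ends — done with LAB4.
LAB6 starts after LAB3 ends — done with LAB3.
LAB5 starts after LAB6 ends — done with LAB6.
LAB7 starts after LAB5 ends.
Overlapping pairs: LAB1 & LAB2, LAB1 & LAB3, LAB1 & LAB4, LAB2 & LAB4 — 4 in total.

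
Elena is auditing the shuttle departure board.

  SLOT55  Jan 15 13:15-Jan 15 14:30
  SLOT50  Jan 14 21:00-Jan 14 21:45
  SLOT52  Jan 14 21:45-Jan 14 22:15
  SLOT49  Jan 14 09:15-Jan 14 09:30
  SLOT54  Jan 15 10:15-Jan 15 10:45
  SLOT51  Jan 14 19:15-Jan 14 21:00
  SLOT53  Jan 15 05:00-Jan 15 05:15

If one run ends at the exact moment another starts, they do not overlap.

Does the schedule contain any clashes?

Sorted by start: SLOT49, SLOT51, SLOT50, SLOT52, SLOT53, SLOT54, SLOT55.
SLOT51 starts after SLOT49 ends, so SLOT49 has no further overlaps.
SLOT50 starts exactly when SLOT51 ends (back-to-back, no overlap), so SLOT51 has no further overlaps.
SLOT52 starts exactly when SLOT50 ends (back-to-back, no overlap), so SLOT50 has no further overlaps.
SLOT53 starts after SLOT52 ends, so SLOT52 has no further overlaps.
SLOT54 starts after SLOT53 ends, so SLOT53 has no further overlaps.
SLOT55 starts after SLOT54 ends.
Every pair is clear; the schedule has no overlaps.

No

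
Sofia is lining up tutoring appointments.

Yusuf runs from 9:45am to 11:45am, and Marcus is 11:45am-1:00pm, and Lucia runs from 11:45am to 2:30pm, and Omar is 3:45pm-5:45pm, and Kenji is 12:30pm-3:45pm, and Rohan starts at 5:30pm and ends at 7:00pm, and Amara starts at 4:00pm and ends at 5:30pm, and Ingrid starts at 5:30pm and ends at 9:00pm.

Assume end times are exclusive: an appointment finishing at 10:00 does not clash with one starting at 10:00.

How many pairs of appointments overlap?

7

Sorted by start: Yusuf, Marcus, Lucia, Kenji, Omar, Amara, Rohan, Ingrid.
Marcus starts exactly when Yusuf ends (back-to-back, no overlap); Yusuf is clear from here.
Lucia starts before Marcus ends → Marcus and Lucia overlap.
Kenji starts before Marcus ends → Marcus and Kenji overlap.
Omar starts after Marcus ends; Marcus is clear from here.
Kenji starts before Lucia ends → Lucia and Kenji overlap.
Omar starts after Lucia ends; Lucia is clear from here.
Omar starts exactly when Kenji ends (back-to-back, no overlap); Kenji is clear from here.
Amara starts before Omar ends → Omar and Amara overlap.
Rohan starts before Omar ends → Omar and Rohan overlap.
Ingrid starts before Omar ends → Omar and Ingrid overlap.
Rohan starts exactly when Amara ends (back-to-back, no overlap); Amara is clear from here.
Ingrid starts before Rohan ends → Rohan and Ingrid overlap.
Overlapping pairs: Amara & Omar, Ingrid & Omar, Ingrid & Rohan, Kenji & Lucia, Kenji & Marcus, Lucia & Marcus, Omar & Rohan — 7 in total.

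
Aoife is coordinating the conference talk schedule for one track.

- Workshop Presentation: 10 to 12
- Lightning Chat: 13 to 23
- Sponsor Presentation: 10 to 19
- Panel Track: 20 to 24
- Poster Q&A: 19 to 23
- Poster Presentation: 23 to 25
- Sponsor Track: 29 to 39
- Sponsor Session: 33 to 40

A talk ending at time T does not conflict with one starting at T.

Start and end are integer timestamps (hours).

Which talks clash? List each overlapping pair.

Lightning Chat & Panel Track, Lightning Chat & Poster Q&A, Lightning Chat & Sponsor Presentation, Panel Track & Poster Presentation, Panel Track & Poster Q&A, Sponsor Presentation & Workshop Presentation, Sponsor Session & Sponsor Track

Check each pair: they overlap iff neither finishes before the other starts.
Sorted by start: Workshop Presentation, Sponsor Presentation, Lightning Chat, Poster Q&A, Panel Track, Poster Presentation, Sponsor Track, Sponsor Session.
Sponsor Presentation starts before Workshop Presentation ends → Workshop Presentation and Sponsor Presentation overlap.
Lightning Chat starts after Workshop Presentation ends — done with Workshop Presentation.
Lightning Chat starts before Sponsor Presentation ends → Sponsor Presentation and Lightning Chat overlap.
Poster Q&A starts exactly when Sponsor Presentation ends (back-to-back, no overlap) — done with Sponsor Presentation.
Poster Q&A starts before Lightning Chat ends → Lightning Chat and Poster Q&A overlap.
Panel Track starts before Lightning Chat ends → Lightning Chat and Panel Track overlap.
Poster Presentation starts exactly when Lightning Chat ends (back-to-back, no overlap) — done with Lightning Chat.
Panel Track starts before Poster Q&A ends → Poster Q&A and Panel Track overlap.
Poster Presentation starts exactly when Poster Q&A ends (back-to-back, no overlap) — done with Poster Q&A.
Poster Presentation starts before Panel Track ends → Panel Track and Poster Presentation overlap.
Sponsor Track starts after Panel Track ends — done with Panel Track.
Sponsor Track starts after Poster Presentation ends — done with Poster Presentation.
Sponsor Session starts before Sponsor Track ends → Sponsor Track and Sponsor Session overlap.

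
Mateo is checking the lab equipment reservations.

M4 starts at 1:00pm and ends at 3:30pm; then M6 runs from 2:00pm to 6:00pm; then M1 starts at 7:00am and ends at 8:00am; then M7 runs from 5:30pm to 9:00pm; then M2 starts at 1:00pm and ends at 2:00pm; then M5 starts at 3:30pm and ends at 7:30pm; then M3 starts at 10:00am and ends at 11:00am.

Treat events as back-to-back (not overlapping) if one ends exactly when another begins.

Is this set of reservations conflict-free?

Two intervals overlap when each starts before the other ends.
Sorted by start: M1, M3, M2, M4, M6, M5, M7.
M3 starts after M1 ends, so nothing later overlaps M1 either.
M2 starts after M3 ends, so nothing later overlaps M3 either.
M4 starts before M2 ends → M2 and M4 overlap.
That's a conflict, so the schedule is not conflict-free.

No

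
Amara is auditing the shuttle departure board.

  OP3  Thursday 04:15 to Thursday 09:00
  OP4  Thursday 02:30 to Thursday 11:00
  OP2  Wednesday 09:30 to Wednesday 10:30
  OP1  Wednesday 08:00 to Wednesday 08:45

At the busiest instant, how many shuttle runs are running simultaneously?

2

Sweep the timeline, counting +1 at each start and −1 at each end (ends before starts at a tie):
Wednesday 08:00 start OP1 → 1
Wednesday 08:45 end OP1 → 0
Wednesday 09:30 start OP2 → 1
Wednesday 10:30 end OP2 → 0
Thursday 02:30 start OP4 → 1
Thursday 04:15 start OP3 → 2
Thursday 09:00 end OP3 → 1
Thursday 11:00 end OP4 → 0
Peak is 2, at Thursday 04:15 (OP3, OP4).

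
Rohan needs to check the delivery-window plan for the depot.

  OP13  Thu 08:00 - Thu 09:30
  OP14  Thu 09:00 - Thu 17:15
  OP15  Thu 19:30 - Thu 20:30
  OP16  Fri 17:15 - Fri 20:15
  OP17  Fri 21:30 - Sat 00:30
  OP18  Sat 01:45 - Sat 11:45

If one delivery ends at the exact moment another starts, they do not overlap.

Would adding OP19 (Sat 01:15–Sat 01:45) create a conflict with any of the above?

No — it doesn't clash with anything

OP13: ends Thu 09:30 at or before OP19 starts Sat 01:15 → clear.
OP14: ends Thu 17:15 at or before OP19 starts Sat 01:15 → clear.
OP15: ends Thu 20:30 at or before OP19 starts Sat 01:15 → clear.
OP16: ends Fri 20:15 at or before OP19 starts Sat 01:15 → clear.
OP17: ends Sat 00:30 at or before OP19 starts Sat 01:15 → clear.
OP18: starts Sat 01:45 at or after OP19 ends Sat 01:45 → clear.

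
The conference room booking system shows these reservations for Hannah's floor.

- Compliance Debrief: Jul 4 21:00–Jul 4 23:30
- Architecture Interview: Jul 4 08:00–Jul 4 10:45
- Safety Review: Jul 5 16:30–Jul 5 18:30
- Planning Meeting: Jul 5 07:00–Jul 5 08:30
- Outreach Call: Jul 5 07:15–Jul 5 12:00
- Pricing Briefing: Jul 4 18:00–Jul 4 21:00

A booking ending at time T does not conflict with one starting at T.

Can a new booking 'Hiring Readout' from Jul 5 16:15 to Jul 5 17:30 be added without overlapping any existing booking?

No — it overlaps Safety Review

Architecture Interview: ends Jul 4 10:45 at or before Hiring Readout starts Jul 5 16:15 → clear.
Pricing Briefing: ends Jul 4 21:00 at or before Hiring Readout starts Jul 5 16:15 → clear.
Compliance Debrief: ends Jul 4 23:30 at or before Hiring Readout starts Jul 5 16:15 → clear.
Planning Meeting: ends Jul 5 08:30 at or before Hiring Readout starts Jul 5 16:15 → clear.
Outreach Call: ends Jul 5 12:00 at or before Hiring Readout starts Jul 5 16:15 → clear.
Safety Review: starts Jul 5 16:30 before Hiring Readout ends Jul 5 17:30, and ends Jul 5 18:30 after Hiring Readout starts Jul 5 16:15 → overlap.
Hiring Readout overlaps Safety Review.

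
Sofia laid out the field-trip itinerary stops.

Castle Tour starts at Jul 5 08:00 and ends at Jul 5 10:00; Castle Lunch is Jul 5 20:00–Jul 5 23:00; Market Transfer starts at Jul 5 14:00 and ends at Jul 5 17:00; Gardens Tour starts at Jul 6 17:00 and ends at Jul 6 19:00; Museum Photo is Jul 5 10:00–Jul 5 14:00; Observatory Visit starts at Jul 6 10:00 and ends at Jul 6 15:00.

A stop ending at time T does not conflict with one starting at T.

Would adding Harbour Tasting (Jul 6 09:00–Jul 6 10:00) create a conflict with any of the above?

No — it doesn't clash with anything

Castle Tour: ends Jul 5 10:00 at or before Harbour Tasting starts Jul 6 09:00 → clear.
Museum Photo: ends Jul 5 14:00 at or before Harbour Tasting starts Jul 6 09:00 → clear.
Market Transfer: ends Jul 5 17:00 at or before Harbour Tasting starts Jul 6 09:00 → clear.
Castle Lunch: ends Jul 5 23:00 at or before Harbour Tasting starts Jul 6 09:00 → clear.
Observatory Visit: starts Jul 6 10:00 at or after Harbour Tasting ends Jul 6 10:00 → clear.
Gardens Tour: starts Jul 6 17:00 at or after Harbour Tasting ends Jul 6 10:00 → clear.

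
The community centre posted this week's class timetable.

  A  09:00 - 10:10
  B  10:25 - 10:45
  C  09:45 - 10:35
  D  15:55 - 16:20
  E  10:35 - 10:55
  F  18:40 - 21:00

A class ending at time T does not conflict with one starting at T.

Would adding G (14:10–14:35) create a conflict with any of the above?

A: ends 10:10 at or before G starts 14:10 → clear.
C: ends 10:35 at or before G starts 14:10 → clear.
B: ends 10:45 at or before G starts 14:10 → clear.
E: ends 10:55 at or before G starts 14:10 → clear.
D: starts 15:55 at or after G ends 14:35 → clear.
F: starts 18:40 at or after G ends 14:35 → clear.

No — it doesn't clash with anything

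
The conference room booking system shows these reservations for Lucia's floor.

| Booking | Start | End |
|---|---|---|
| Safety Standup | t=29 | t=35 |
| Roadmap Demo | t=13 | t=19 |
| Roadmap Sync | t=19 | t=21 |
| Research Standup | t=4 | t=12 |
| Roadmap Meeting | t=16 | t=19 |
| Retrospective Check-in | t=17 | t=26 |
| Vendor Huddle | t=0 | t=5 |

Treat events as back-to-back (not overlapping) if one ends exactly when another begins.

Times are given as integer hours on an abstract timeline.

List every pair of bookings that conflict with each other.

Sorted by start: Vendor Huddle, Research Standup, Roadmap Demo, Roadmap Meeting, Retrospective Check-in, Roadmap Sync, Safety Standup.
Research Standup starts before Vendor Huddle ends → Vendor Huddle and Research Standup overlap.
Roadmap Demo starts after Vendor Huddle ends — done with Vendor Huddle.
Roadmap Demo starts after Research Standup ends — done with Research Standup.
Roadmap Meeting starts before Roadmap Demo ends → Roadmap Demo and Roadmap Meeting overlap.
Retrospective Check-in starts before Roadmap Demo ends → Roadmap Demo and Retrospective Check-in overlap.
Roadmap Sync starts exactly when Roadmap Demo ends (back-to-back, no overlap) — done with Roadmap Demo.
Retrospective Check-in starts before Roadmap Meeting ends → Roadmap Meeting and Retrospective Check-in overlap.
Roadmap Sync starts exactly when Roadmap Meeting ends (back-to-back, no overlap) — done with Roadmap Meeting.
Roadmap Sync starts before Retrospective Check-in ends → Retrospective Check-in and Roadmap Sync overlap.
Safety Standup starts after Retrospective Check-in ends.
Safety Standup starts after Roadmap Sync ends.

Research Standup & Vendor Huddle, Retrospective Check-in & Roadmap Demo, Retrospective Check-in & Roadmap Meeting, Retrospective Check-in & Roadmap Sync, Roadmap Demo & Roadmap Meeting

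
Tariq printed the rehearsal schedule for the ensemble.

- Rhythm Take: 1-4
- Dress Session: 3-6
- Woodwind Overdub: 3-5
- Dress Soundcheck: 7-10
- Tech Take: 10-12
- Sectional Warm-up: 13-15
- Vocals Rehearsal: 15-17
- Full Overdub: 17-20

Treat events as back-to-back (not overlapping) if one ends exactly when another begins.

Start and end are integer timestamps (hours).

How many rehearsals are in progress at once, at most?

3

Sort all start/end points and keep a running count:
1 start Rhythm Take → 1
3 start Dress Session → 2
3 start Woodwind Overdub → 3
4 end Rhythm Take → 2
5 end Woodwind Overdub → 1
6 end Dress Session → 0
7 start Dress Soundcheck → 1
10 end Dress Soundcheck → 0
10 start Tech Take → 1
12 end Tech Take → 0
13 start Sectional Warm-up → 1
15 end Sectional Warm-up → 0
15 start Vocals Rehearsal → 1
17 end Vocals Rehearsal → 0
17 start Full Overdub → 1
20 end Full Overdub → 0
Peak is 3, at 3 (Dress Session, Rhythm Take, Woodwind Overdub).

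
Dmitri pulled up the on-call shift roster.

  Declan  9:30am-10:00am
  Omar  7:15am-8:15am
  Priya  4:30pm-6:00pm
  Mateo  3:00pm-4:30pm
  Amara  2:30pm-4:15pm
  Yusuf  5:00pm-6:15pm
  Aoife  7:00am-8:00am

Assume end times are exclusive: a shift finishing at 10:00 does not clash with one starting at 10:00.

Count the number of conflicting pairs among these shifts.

Sorted by start: Aoife, Omar, Declan, Amara, Mateo, Priya, Yusuf.
Omar starts before Aoife ends → Aoife and Omar overlap.
Declan starts after Aoife ends — done with Aoife.
Declan starts after Omar ends — done with Omar.
Amara starts after Declan ends — done with Declan.
Mateo starts before Amara ends → Amara and Mateo overlap.
Priya starts after Amara ends — done with Amara.
Priya starts exactly when Mateo ends (back-to-back, no overlap) — done with Mateo.
Yusuf starts before Priya ends → Priya and Yusuf overlap.
Overlapping pairs: Amara & Mateo, Aoife & Omar, Priya & Yusuf — 3 in total.

3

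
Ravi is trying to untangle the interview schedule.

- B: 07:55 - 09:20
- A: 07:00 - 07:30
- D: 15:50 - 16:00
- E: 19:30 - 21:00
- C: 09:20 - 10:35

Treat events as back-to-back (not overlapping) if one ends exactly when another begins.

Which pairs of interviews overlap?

Check each pair: they overlap iff neither finishes before the other starts.
Sorted by start: A, B, C, D, E.
B starts after A ends; A is clear from here.
C starts exactly when B ends (back-to-back, no overlap); B is clear from here.
D starts after C ends; C is clear from here.
E starts after D ends.

no conflicts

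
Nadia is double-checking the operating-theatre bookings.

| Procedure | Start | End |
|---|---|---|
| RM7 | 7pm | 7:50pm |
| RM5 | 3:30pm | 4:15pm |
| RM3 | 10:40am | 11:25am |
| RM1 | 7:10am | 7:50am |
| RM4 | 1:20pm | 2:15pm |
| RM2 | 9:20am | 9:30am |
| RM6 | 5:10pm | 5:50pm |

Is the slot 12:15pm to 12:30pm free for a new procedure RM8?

Yes — the slot is free

RM1: ends 7:50am at or before RM8 starts 12:15pm → clear.
RM2: ends 9:30am at or before RM8 starts 12:15pm → clear.
RM3: ends 11:25am at or before RM8 starts 12:15pm → clear.
RM4: starts 1:20pm at or after RM8 ends 12:30pm → clear.
RM5: starts 3:30pm at or after RM8 ends 12:30pm → clear.
RM6: starts 5:10pm at or after RM8 ends 12:30pm → clear.
RM7: starts 7pm at or after RM8 ends 12:30pm → clear.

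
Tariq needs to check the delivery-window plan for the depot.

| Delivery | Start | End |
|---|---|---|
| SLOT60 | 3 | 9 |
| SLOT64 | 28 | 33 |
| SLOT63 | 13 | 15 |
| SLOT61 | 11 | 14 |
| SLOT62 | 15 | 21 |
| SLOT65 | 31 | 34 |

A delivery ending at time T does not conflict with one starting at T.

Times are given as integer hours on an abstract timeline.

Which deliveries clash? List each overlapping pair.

Sorted by start: SLOT60, SLOT61, SLOT63, SLOT62, SLOT64, SLOT65.
SLOT61 starts after SLOT60 ends; SLOT60 is clear from here.
SLOT63 starts before SLOT61 ends → SLOT61 and SLOT63 overlap.
SLOT62 starts after SLOT61 ends; SLOT61 is clear from here.
SLOT62 starts exactly when SLOT63 ends (back-to-back, no overlap); SLOT63 is clear from here.
SLOT64 starts after SLOT62 ends; SLOT62 is clear from here.
SLOT65 starts before SLOT64 ends → SLOT64 and SLOT65 overlap.

SLOT61 & SLOT63, SLOT64 & SLOT65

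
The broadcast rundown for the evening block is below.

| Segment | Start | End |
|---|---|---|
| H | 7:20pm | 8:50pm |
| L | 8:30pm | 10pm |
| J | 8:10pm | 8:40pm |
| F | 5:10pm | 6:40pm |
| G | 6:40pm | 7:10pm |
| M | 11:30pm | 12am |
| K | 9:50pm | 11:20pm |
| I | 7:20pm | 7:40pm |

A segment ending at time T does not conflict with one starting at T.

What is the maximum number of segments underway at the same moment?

Sort all start/end points and keep a running count:
5:10pm start F → 1
6:40pm end F → 0
6:40pm start G → 1
7:10pm end G → 0
7:20pm start H → 1
7:20pm start I → 2
7:40pm end I → 1
8:10pm start J → 2
8:30pm start L → 3
8:40pm end J → 2
8:50pm end H → 1
9:50pm start K → 2
10pm end L → 1
11:20pm end K → 0
11:30pm start M → 1
12am end M → 0
Peak is 3, at 8:30pm (H, J, L).

3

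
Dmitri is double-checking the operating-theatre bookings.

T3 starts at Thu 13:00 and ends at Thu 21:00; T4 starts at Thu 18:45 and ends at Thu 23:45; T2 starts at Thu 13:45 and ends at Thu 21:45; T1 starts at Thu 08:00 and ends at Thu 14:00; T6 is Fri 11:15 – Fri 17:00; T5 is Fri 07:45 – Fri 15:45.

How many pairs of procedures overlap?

Sorted by start: T1, T3, T2, T4, T5, T6.
T3 starts before T1 ends → T1 and T3 overlap.
T2 starts before T1 ends → T1 and T2 overlap.
T4 starts after T1 ends, so T1 has no further overlaps.
T2 starts before T3 ends → T3 and T2 overlap.
T4 starts before T3 ends → T3 and T4 overlap.
T5 starts after T3 ends, so T3 has no further overlaps.
T4 starts before T2 ends → T2 and T4 overlap.
T5 starts after T2 ends, so T2 has no further overlaps.
T5 starts after T4 ends, so T4 has no further overlaps.
T6 starts before T5 ends → T5 and T6 overlap.
Overlapping pairs: T1 & T2, T1 & T3, T2 & T3, T2 & T4, T3 & T4, T5 & T6 — 6 in total.

6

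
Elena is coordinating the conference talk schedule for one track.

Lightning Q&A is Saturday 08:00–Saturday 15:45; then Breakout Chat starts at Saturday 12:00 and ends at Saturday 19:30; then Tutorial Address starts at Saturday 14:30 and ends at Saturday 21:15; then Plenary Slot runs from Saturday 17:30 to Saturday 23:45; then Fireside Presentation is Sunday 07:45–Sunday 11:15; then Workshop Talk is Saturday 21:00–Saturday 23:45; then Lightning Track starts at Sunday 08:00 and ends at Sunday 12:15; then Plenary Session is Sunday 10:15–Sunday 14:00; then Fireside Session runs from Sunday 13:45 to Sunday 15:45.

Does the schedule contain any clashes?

Yes

Sorted by start: Lightning Q&A, Breakout Chat, Tutorial Address, Plenary Slot, Workshop Talk, Fireside Presentation, Lightning Track, Plenary Session, Fireside Session.
Breakout Chat starts before Lightning Q&A ends → Lightning Q&A and Breakout Chat overlap.
That's a conflict, so the schedule is not conflict-free.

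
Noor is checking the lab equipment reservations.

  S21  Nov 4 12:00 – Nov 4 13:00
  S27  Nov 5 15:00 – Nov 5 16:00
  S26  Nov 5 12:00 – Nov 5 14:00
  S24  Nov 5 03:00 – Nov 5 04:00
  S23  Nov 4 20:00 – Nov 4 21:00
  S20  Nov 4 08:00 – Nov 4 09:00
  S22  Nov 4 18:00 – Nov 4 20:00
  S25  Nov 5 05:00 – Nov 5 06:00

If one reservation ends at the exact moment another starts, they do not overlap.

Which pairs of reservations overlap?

Sorted by start: S20, S21, S22, S23, S24, S25, S26, S27.
S21 starts after S20 ends, so S20 has no further overlaps.
S22 starts after S21 ends, so S21 has no further overlaps.
S23 starts exactly when S22 ends (back-to-back, no overlap), so S22 has no further overlaps.
S24 starts after S23 ends, so S23 has no further overlaps.
S25 starts after S24 ends, so S24 has no further overlaps.
S26 starts after S25 ends, so S25 has no further overlaps.
S27 starts after S26 ends.

no conflicts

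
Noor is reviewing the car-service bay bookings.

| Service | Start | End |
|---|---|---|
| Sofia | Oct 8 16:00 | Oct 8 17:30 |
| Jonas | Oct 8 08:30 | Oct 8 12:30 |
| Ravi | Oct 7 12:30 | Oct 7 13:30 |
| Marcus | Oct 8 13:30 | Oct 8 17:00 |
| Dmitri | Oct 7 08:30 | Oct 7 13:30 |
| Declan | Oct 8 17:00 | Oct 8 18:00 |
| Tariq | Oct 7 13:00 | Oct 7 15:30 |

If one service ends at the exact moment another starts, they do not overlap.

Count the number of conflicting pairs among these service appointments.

Two intervals overlap when each starts before the other ends.
Sorted by start: Dmitri, Ravi, Tariq, Jonas, Marcus, Sofia, Declan.
Ravi starts before Dmitri ends → Dmitri and Ravi overlap.
Tariq starts before Dmitri ends → Dmitri and Tariq overlap.
Jonas starts after Dmitri ends, so Dmitri has no further overlaps.
Tariq starts before Ravi ends → Ravi and Tariq overlap.
Jonas starts after Ravi ends, so Ravi has no further overlaps.
Jonas starts after Tariq ends, so Tariq has no further overlaps.
Marcus starts after Jonas ends, so Jonas has no further overlaps.
Sofia starts before Marcus ends → Marcus and Sofia overlap.
Declan starts exactly when Marcus ends (back-to-back, no overlap).
Declan starts before Sofia ends → Sofia and Declan overlap.
Overlapping pairs: Declan & Sofia, Dmitri & Ravi, Dmitri & Tariq, Marcus & Sofia, Ravi & Tariq — 5 in total.

5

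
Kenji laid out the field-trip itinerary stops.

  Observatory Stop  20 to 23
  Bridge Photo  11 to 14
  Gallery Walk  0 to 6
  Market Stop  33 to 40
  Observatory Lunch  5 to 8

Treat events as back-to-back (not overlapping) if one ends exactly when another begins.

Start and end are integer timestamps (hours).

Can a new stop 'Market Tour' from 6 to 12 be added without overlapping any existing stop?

No — it overlaps Bridge Photo, Observatory Lunch

Gallery Walk: ends 6 at or before Market Tour starts 6 → clear.
Observatory Lunch: starts 5 before Market Tour ends 12, and ends 8 after Market Tour starts 6 → overlap.
Bridge Photo: starts 11 before Market Tour ends 12, and ends 14 after Market Tour starts 6 → overlap.
Observatory Stop: starts 20 at or after Market Tour ends 12 → clear.
Market Stop: starts 33 at or after Market Tour ends 12 → clear.
Market Tour overlaps Observatory Lunch, Bridge Photo.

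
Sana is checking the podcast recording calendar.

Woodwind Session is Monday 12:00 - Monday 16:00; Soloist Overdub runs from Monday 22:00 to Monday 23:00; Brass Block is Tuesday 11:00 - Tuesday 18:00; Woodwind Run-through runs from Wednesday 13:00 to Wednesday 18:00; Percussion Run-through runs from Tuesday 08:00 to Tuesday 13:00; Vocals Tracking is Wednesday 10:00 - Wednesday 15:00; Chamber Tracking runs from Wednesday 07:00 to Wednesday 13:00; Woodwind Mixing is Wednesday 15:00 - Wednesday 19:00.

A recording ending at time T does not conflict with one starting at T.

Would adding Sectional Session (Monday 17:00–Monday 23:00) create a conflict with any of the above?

Yes — it overlaps Soloist Overdub

Woodwind Session: ends Monday 16:00 at or before Sectional Session starts Monday 17:00 → clear.
Soloist Overdub: starts Monday 22:00 before Sectional Session ends Monday 23:00, and ends Monday 23:00 after Sectional Session starts Monday 17:00 → overlap.
Percussion Run-through: starts Tuesday 08:00 at or after Sectional Session ends Monday 23:00 → clear.
Brass Block: starts Tuesday 11:00 at or after Sectional Session ends Monday 23:00 → clear.
Chamber Tracking: starts Wednesday 07:00 at or after Sectional Session ends Monday 23:00 → clear.
Vocals Tracking: starts Wednesday 10:00 at or after Sectional Session ends Monday 23:00 → clear.
Woodwind Run-through: starts Wednesday 13:00 at or after Sectional Session ends Monday 23:00 → clear.
Woodwind Mixing: starts Wednesday 15:00 at or after Sectional Session ends Monday 23:00 → clear.
Sectional Session overlaps Soloist Overdub.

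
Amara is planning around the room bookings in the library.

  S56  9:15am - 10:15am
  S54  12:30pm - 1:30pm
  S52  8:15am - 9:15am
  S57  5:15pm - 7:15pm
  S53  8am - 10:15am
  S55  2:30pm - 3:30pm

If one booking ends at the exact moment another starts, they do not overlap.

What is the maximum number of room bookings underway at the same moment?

Walk through starts and ends in time order (an end at T is processed before a start at T):
8am start S53 → 1
8:15am start S52 → 2
9:15am end S52 → 1
9:15am start S56 → 2
10:15am end S53 → 1
10:15am end S56 → 0
12:30pm start S54 → 1
1:30pm end S54 → 0
2:30pm start S55 → 1
3:30pm end S55 → 0
5:15pm start S57 → 1
7:15pm end S57 → 0
Peak is 2, at 8:15am (S52, S53).

2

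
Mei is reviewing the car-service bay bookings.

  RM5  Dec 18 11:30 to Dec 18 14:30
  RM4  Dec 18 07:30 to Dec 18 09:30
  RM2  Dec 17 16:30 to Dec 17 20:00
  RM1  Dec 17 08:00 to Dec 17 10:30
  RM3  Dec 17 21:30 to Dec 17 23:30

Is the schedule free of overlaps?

Sorted by start: RM1, RM2, RM3, RM4, RM5.
RM2 starts after RM1 ends; RM1 is clear from here.
RM3 starts after RM2 ends; RM2 is clear from here.
RM4 starts after RM3 ends; RM3 is clear from here.
RM5 starts after RM4 ends.
Every pair is clear; the schedule has no overlaps.

Yes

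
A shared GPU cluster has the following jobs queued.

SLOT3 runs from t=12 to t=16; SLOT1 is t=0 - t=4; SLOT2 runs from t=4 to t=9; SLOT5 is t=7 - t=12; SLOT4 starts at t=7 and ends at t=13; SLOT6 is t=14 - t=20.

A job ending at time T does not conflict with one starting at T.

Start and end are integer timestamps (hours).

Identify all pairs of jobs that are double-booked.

SLOT2 & SLOT4, SLOT2 & SLOT5, SLOT3 & SLOT4, SLOT3 & SLOT6, SLOT4 & SLOT5

Sorted by start: SLOT1, SLOT2, SLOT4, SLOT5, SLOT3, SLOT6.
SLOT2 starts exactly when SLOT1 ends (back-to-back, no overlap), so nothing later overlaps SLOT1 either.
SLOT4 starts before SLOT2 ends → SLOT2 and SLOT4 overlap.
SLOT5 starts before SLOT2 ends → SLOT2 and SLOT5 overlap.
SLOT3 starts after SLOT2 ends, so nothing later overlaps SLOT2 either.
SLOT5 starts before SLOT4 ends → SLOT4 and SLOT5 overlap.
SLOT3 starts before SLOT4 ends → SLOT4 and SLOT3 overlap.
SLOT6 starts after SLOT4 ends.
SLOT3 starts exactly when SLOT5 ends (back-to-back, no overlap), so nothing later overlaps SLOT5 either.
SLOT6 starts before SLOT3 ends → SLOT3 and SLOT6 overlap.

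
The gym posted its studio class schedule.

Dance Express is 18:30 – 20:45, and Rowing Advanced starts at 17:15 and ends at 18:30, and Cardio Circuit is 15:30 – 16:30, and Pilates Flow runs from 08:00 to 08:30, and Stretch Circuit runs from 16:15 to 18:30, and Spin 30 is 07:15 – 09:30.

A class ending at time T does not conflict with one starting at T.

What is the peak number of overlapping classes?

2

Walk through starts and ends in time order (an end at T is processed before a start at T):
07:15 start Spin 30 → 1
08:00 start Pilates Flow → 2
08:30 end Pilates Flow → 1
09:30 end Spin 30 → 0
15:30 start Cardio Circuit → 1
16:15 start Stretch Circuit → 2
16:30 end Cardio Circuit → 1
17:15 start Rowing Advanced → 2
18:30 end Rowing Advanced → 1
18:30 end Stretch Circuit → 0
18:30 start Dance Express → 1
20:45 end Dance Express → 0
Peak is 2, at 08:00 (Pilates Flow, Spin 30).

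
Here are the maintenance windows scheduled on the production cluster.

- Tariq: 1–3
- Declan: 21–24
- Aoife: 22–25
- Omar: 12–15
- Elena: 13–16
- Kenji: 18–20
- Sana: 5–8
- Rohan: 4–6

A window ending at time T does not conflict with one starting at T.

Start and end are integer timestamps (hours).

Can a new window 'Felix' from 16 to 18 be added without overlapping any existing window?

Tariq: ends 3 at or before Felix starts 16 → clear.
Rohan: ends 6 at or before Felix starts 16 → clear.
Sana: ends 8 at or before Felix starts 16 → clear.
Omar: ends 15 at or before Felix starts 16 → clear.
Elena: ends 16 at or before Felix starts 16 → clear.
Kenji: starts 18 at or after Felix ends 18 → clear.
Declan: starts 21 at or after Felix ends 18 → clear.
Aoife: starts 22 at or after Felix ends 18 → clear.

Yes — the slot is free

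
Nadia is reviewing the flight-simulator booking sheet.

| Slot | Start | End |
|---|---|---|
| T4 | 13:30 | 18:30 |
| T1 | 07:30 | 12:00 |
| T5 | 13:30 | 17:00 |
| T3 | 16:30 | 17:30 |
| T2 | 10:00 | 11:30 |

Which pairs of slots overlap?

T1 & T2, T3 & T4, T3 & T5, T4 & T5

Sorted by start: T1, T2, T4, T5, T3.
T2 starts before T1 ends → T1 and T2 overlap.
T4 starts after T1 ends, so nothing later overlaps T1 either.
T4 starts after T2 ends, so nothing later overlaps T2 either.
T5 starts before T4 ends → T4 and T5 overlap.
T3 starts before T4 ends → T4 and T3 overlap.
T3 starts before T5 ends → T5 and T3 overlap.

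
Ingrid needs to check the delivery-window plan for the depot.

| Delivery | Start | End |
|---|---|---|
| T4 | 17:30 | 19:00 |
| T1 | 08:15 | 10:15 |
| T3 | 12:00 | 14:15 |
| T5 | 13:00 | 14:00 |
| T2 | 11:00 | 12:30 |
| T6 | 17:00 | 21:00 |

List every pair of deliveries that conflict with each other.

T2 & T3, T3 & T5, T4 & T6

Sorted by start: T1, T2, T3, T5, T6, T4.
T2 starts after T1 ends, so nothing later overlaps T1 either.
T3 starts before T2 ends → T2 and T3 overlap.
T5 starts after T2 ends, so nothing later overlaps T2 either.
T5 starts before T3 ends → T3 and T5 overlap.
T6 starts after T3 ends, so nothing later overlaps T3 either.
T6 starts after T5 ends, so nothing later overlaps T5 either.
T4 starts before T6 ends → T6 and T4 overlap.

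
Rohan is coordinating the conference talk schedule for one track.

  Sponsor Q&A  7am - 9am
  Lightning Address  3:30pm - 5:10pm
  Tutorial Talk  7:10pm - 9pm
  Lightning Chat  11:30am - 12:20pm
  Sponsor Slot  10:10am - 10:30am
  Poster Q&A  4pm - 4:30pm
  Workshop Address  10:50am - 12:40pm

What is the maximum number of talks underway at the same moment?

2

Sort all start/end points and keep a running count:
7am start Sponsor Q&A → 1
9am end Sponsor Q&A → 0
10:10am start Sponsor Slot → 1
10:30am end Sponsor Slot → 0
10:50am start Workshop Address → 1
11:30am start Lightning Chat → 2
12:20pm end Lightning Chat → 1
12:40pm end Workshop Address → 0
3:30pm start Lightning Address → 1
4pm start Poster Q&A → 2
4:30pm end Poster Q&A → 1
5:10pm end Lightning Address → 0
7:10pm start Tutorial Talk → 1
9pm end Tutorial Talk → 0
Peak is 2, at 11:30am (Lightning Chat, Workshop Address).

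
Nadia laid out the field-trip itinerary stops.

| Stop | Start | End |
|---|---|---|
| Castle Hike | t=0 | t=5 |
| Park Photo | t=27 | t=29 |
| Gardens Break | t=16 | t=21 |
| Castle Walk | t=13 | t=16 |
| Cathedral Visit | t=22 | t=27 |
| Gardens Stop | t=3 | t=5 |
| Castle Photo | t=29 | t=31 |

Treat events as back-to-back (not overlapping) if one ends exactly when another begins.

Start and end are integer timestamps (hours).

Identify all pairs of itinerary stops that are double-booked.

Castle Hike & Gardens Stop

Check each pair: they overlap iff neither finishes before the other starts.
Sorted by start: Castle Hike, Gardens Stop, Castle Walk, Gardens Break, Cathedral Visit, Park Photo, Castle Photo.
Gardens Stop starts before Castle Hike ends → Castle Hike and Gardens Stop overlap.
Castle Walk starts after Castle Hike ends; Castle Hike is clear from here.
Castle Walk starts after Gardens Stop ends; Gardens Stop is clear from here.
Gardens Break starts exactly when Castle Walk ends (back-to-back, no overlap); Castle Walk is clear from here.
Cathedral Visit starts after Gardens Break ends; Gardens Break is clear from here.
Park Photo starts exactly when Cathedral Visit ends (back-to-back, no overlap); Cathedral Visit is clear from here.
Castle Photo starts exactly when Park Photo ends (back-to-back, no overlap).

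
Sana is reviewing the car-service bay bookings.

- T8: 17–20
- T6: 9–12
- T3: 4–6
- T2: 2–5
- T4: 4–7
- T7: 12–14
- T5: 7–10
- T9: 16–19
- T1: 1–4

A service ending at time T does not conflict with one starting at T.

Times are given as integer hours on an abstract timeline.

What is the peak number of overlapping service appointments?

Sweep the timeline, counting +1 at each start and −1 at each end (ends before starts at a tie):
1 start T1 → 1
2 start T2 → 2
4 end T1 → 1
4 start T3 → 2
4 start T4 → 3
5 end T2 → 2
6 end T3 → 1
7 end T4 → 0
7 start T5 → 1
9 start T6 → 2
10 end T5 → 1
12 end T6 → 0
12 start T7 → 1
14 end T7 → 0
16 start T9 → 1
17 start T8 → 2
19 end T9 → 1
20 end T8 → 0
Peak is 3, at 4 (T2, T3, T4).

3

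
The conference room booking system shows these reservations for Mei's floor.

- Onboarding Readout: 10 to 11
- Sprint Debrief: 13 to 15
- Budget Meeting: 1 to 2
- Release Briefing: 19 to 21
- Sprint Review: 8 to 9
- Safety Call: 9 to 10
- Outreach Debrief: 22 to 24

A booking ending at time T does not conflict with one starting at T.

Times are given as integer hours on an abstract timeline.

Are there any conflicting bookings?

No

Check each pair: they overlap iff neither finishes before the other starts.
Sorted by start: Budget Meeting, Sprint Review, Safety Call, Onboarding Readout, Sprint Debrief, Release Briefing, Outreach Debrief.
Sprint Review starts after Budget Meeting ends, so Budget Meeting has no further overlaps.
Safety Call starts exactly when Sprint Review ends (back-to-back, no overlap), so Sprint Review has no further overlaps.
Onboarding Readout starts exactly when Safety Call ends (back-to-back, no overlap), so Safety Call has no further overlaps.
Sprint Debrief starts after Onboarding Readout ends, so Onboarding Readout has no further overlaps.
Release Briefing starts after Sprint Debrief ends, so Sprint Debrief has no further overlaps.
Outreach Debrief starts after Release Briefing ends.
Every pair is clear; the schedule has no overlaps.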